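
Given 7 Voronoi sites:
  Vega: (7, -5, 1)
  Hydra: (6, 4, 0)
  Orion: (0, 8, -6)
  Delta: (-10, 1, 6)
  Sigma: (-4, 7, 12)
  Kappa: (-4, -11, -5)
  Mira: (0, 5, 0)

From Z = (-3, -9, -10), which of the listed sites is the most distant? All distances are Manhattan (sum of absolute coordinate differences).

d(Z, Vega) = |-3−7| + |-9−(-5)| + |-10−1| = 10 + 4 + 11 = 25
d(Z, Hydra) = |-3−6| + |-9−4| + |-10−0| = 9 + 13 + 10 = 32
d(Z, Orion) = |-3−0| + |-9−8| + |-10−(-6)| = 3 + 17 + 4 = 24
d(Z, Delta) = |-3−(-10)| + |-9−1| + |-10−6| = 7 + 10 + 16 = 33
d(Z, Sigma) = |-3−(-4)| + |-9−7| + |-10−12| = 1 + 16 + 22 = 39
d(Z, Kappa) = |-3−(-4)| + |-9−(-11)| + |-10−(-5)| = 1 + 2 + 5 = 8
d(Z, Mira) = |-3−0| + |-9−5| + |-10−0| = 3 + 14 + 10 = 27
The largest is to Sigma.

Sigma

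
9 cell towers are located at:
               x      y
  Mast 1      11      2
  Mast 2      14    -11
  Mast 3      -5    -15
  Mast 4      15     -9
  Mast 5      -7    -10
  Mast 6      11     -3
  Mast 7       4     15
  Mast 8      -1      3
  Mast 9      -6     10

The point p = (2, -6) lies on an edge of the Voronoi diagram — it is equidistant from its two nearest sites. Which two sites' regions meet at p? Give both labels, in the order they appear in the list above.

Mast 6 and Mast 8

Squared distances from p to each site:
d²(p, Mast 1) = 81 + 64 = 145
d²(p, Mast 2) = 144 + 25 = 169
d²(p, Mast 3) = 49 + 81 = 130
d²(p, Mast 4) = 169 + 9 = 178
d²(p, Mast 5) = 81 + 16 = 97
d²(p, Mast 6) = 81 + 9 = 90
d²(p, Mast 7) = 4 + 441 = 445
d²(p, Mast 8) = 9 + 81 = 90
d²(p, Mast 9) = 64 + 256 = 320
p is equidistant from Mast 6 and Mast 8 (both at squared distance 90), and every other site is strictly farther — so p lies on the Mast 6–Mast 8 Voronoi edge.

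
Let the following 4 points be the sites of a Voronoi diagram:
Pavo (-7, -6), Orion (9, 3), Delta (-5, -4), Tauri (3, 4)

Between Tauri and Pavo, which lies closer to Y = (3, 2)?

Compare squared distances:
d²(Y, Tauri) = (3−3)² + (2−4)² = 0 + 4 = 4
d²(Y, Pavo) = (3−(-7))² + (2−(-6))² = 100 + 64 = 164
4 < 164, so Tauri is closer.

Tauri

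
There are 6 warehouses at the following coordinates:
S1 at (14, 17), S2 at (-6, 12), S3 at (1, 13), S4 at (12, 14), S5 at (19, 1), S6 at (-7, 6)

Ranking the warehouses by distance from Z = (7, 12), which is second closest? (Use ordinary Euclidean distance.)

S3

Squared Euclidean distances:
|ZS1|² = (7−14)² + (12−17)² = 49 + 25 = 74
|ZS2|² = (7−(-6))² + (12−12)² = 169 + 0 = 169
|ZS3|² = (7−1)² + (12−13)² = 36 + 1 = 37
|ZS4|² = (7−12)² + (12−14)² = 25 + 4 = 29
|ZS5|² = (7−19)² + (12−1)² = 144 + 121 = 265
|ZS6|² = (7−(-7))² + (12−6)² = 196 + 36 = 232
Sorted ascending: S4, S3, S1, … — the second-nearest is S3.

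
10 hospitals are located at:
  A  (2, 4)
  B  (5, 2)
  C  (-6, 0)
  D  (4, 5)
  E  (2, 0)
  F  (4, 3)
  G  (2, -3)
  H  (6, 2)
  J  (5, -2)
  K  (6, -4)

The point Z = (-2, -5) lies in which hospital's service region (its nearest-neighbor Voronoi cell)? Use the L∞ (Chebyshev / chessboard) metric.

d(Z,A) = max(4, 9) = 9
d(Z,B) = max(7, 7) = 7
d(Z,C) = max(4, 5) = 5
d(Z,D) = max(6, 10) = 10
d(Z,E) = max(4, 5) = 5
d(Z,F) = max(6, 8) = 8
d(Z,G) = max(4, 2) = 4
d(Z,H) = max(8, 7) = 8
d(Z,J) = max(7, 3) = 7
d(Z,K) = max(8, 1) = 8
The smallest is to G, so Z lies in the Voronoi region of G.

G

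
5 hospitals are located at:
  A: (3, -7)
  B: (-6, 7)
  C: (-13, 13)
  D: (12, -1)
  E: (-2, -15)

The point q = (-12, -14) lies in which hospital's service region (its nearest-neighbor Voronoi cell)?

Since √ is increasing, it suffices to compare squared distances:
|qA|² = (-12−3)² + (-14−(-7))² = 225 + 49 = 274
|qB|² = (-12−(-6))² + (-14−7)² = 36 + 441 = 477
|qC|² = (-12−(-13))² + (-14−13)² = 1 + 729 = 730
|qD|² = (-12−12)² + (-14−(-1))² = 576 + 169 = 745
|qE|² = (-12−(-2))² + (-14−(-15))² = 100 + 1 = 101
E is nearest.

E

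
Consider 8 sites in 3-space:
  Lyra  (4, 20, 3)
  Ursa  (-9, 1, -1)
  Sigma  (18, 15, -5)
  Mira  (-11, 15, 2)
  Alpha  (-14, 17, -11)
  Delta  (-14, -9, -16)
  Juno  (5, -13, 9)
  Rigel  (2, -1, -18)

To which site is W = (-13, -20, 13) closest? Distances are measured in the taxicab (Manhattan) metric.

d(W, Lyra) = |-13−4| + |-20−20| + |13−3| = 17 + 40 + 10 = 67
d(W, Ursa) = |-13−(-9)| + |-20−1| + |13−(-1)| = 4 + 21 + 14 = 39
d(W, Sigma) = |-13−18| + |-20−15| + |13−(-5)| = 31 + 35 + 18 = 84
d(W, Mira) = |-13−(-11)| + |-20−15| + |13−2| = 2 + 35 + 11 = 48
d(W, Alpha) = |-13−(-14)| + |-20−17| + |13−(-11)| = 1 + 37 + 24 = 62
d(W, Delta) = |-13−(-14)| + |-20−(-9)| + |13−(-16)| = 1 + 11 + 29 = 41
d(W, Juno) = |-13−5| + |-20−(-13)| + |13−9| = 18 + 7 + 4 = 29
d(W, Rigel) = |-13−2| + |-20−(-1)| + |13−(-18)| = 15 + 19 + 31 = 65
The smallest is to Juno, so W lies in the Voronoi region of Juno.

Juno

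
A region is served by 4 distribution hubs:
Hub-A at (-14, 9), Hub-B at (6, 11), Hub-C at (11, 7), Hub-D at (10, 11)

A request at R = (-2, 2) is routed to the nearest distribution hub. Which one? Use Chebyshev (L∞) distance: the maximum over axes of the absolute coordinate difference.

Hub-B

d(R, Hub-A) = max(12, 7) = 12
d(R, Hub-B) = max(8, 9) = 9
d(R, Hub-C) = max(13, 5) = 13
d(R, Hub-D) = max(12, 9) = 12
Hub-B is nearest.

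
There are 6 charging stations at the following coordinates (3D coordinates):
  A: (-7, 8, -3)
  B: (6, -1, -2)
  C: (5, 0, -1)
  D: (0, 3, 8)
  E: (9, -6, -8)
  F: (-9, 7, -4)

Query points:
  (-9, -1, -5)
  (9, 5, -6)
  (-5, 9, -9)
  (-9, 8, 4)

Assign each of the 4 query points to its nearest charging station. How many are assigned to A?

2

(-9, -1, -5) — d² to each: A:89, B:234, C:213, D:266, E:358, F:65 → nearest is F
(9, 5, -6) — d² to each: A:274, B:61, C:66, D:281, E:125, F:332 → nearest is B
(-5, 9, -9) — d² to each: A:41, B:270, C:245, D:350, E:422, F:45 → nearest is A
(-9, 8, 4) — d² to each: A:53, B:342, C:285, D:122, E:664, F:65 → nearest is A
2 of the 4 points have A as nearest.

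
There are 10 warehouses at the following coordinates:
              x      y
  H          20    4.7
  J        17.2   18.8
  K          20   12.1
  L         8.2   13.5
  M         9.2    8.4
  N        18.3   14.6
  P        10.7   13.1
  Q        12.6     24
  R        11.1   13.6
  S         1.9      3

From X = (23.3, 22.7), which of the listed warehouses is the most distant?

Squared Euclidean distances:
|XH|² = (23.3−20)² + (22.7−4.7)² = 10.89 + 324 = 334.89
|XJ|² = (23.3−17.2)² + (22.7−18.8)² = 37.21 + 15.21 = 52.42
|XK|² = (23.3−20)² + (22.7−12.1)² = 10.89 + 112.36 = 123.25
|XL|² = (23.3−8.2)² + (22.7−13.5)² = 228.01 + 84.64 = 312.65
|XM|² = (23.3−9.2)² + (22.7−8.4)² = 198.81 + 204.49 = 403.3
|XN|² = (23.3−18.3)² + (22.7−14.6)² = 25 + 65.61 = 90.61
|XP|² = (23.3−10.7)² + (22.7−13.1)² = 158.76 + 92.16 = 250.92
|XQ|² = (23.3−12.6)² + (22.7−24)² = 114.49 + 1.69 = 116.18
|XR|² = (23.3−11.1)² + (22.7−13.6)² = 148.84 + 82.81 = 231.65
|XS|² = (23.3−1.9)² + (22.7−3)² = 457.96 + 388.09 = 846.05
The largest is to S.

S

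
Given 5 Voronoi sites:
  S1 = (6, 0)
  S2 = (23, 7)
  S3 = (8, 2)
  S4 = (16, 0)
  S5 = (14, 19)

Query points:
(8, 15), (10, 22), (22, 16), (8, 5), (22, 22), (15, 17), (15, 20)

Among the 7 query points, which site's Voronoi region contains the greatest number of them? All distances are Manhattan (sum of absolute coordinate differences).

(8, 15) — d to each: S1:17, S2:23, S3:13, S4:23, S5:10 → nearest is S5
(10, 22) — d to each: S1:26, S2:28, S3:22, S4:28, S5:7 → nearest is S5
(22, 16) — d to each: S1:32, S2:10, S3:28, S4:22, S5:11 → nearest is S2
(8, 5) — d to each: S1:7, S2:17, S3:3, S4:13, S5:20 → nearest is S3
(22, 22) — d to each: S1:38, S2:16, S3:34, S4:28, S5:11 → nearest is S5
(15, 17) — d to each: S1:26, S2:18, S3:22, S4:18, S5:3 → nearest is S5
(15, 20) — d to each: S1:29, S2:21, S3:25, S4:21, S5:2 → nearest is S5
Tally — S2:1, S3:1, S5:5. S5 captures the most (5).

S5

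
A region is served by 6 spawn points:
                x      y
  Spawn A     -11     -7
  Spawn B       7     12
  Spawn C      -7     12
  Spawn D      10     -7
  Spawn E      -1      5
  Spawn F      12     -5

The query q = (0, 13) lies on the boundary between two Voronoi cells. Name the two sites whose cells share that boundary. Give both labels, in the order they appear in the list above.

Squared distances from q to each site:
d²(q, Spawn A) = (0−(-11))² + (13−(-7))² = 121 + 400 = 521
d²(q, Spawn B) = (0−7)² + (13−12)² = 49 + 1 = 50
d²(q, Spawn C) = (0−(-7))² + (13−12)² = 49 + 1 = 50
d²(q, Spawn D) = (0−10)² + (13−(-7))² = 100 + 400 = 500
d²(q, Spawn E) = (0−(-1))² + (13−5)² = 1 + 64 = 65
d²(q, Spawn F) = (0−12)² + (13−(-5))² = 144 + 324 = 468
q is equidistant from Spawn B and Spawn C (both at squared distance 50), and every other site is strictly farther — so q lies on the Spawn B–Spawn C Voronoi edge.

Spawn B and Spawn C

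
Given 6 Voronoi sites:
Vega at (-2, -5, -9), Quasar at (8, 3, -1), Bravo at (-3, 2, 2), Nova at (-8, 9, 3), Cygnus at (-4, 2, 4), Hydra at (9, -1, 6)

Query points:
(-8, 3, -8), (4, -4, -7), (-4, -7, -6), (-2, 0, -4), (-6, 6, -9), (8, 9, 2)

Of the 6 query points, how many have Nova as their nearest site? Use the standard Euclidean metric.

0

(-8, 3, -8) — d² to each: Vega:101, Quasar:305, Bravo:126, Nova:157, Cygnus:161, Hydra:501 → nearest is Vega
(4, -4, -7) — d² to each: Vega:41, Quasar:101, Bravo:166, Nova:413, Cygnus:221, Hydra:203 → nearest is Vega
(-4, -7, -6) — d² to each: Vega:17, Quasar:269, Bravo:146, Nova:353, Cygnus:181, Hydra:349 → nearest is Vega
(-2, 0, -4) — d² to each: Vega:50, Quasar:118, Bravo:41, Nova:166, Cygnus:72, Hydra:222 → nearest is Bravo
(-6, 6, -9) — d² to each: Vega:137, Quasar:269, Bravo:146, Nova:157, Cygnus:189, Hydra:499 → nearest is Vega
(8, 9, 2) — d² to each: Vega:417, Quasar:45, Bravo:170, Nova:257, Cygnus:197, Hydra:117 → nearest is Quasar
0 of the 6 points have Nova as nearest.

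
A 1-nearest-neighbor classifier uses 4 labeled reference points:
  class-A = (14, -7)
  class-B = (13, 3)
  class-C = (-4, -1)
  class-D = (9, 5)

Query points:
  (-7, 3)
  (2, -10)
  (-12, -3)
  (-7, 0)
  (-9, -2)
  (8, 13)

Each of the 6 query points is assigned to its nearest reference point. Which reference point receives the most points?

class-C

(-7, 3) — d² to each: class-A:541, class-B:400, class-C:25, class-D:260 → nearest is class-C
(2, -10) — d² to each: class-A:153, class-B:290, class-C:117, class-D:274 → nearest is class-C
(-12, -3) — d² to each: class-A:692, class-B:661, class-C:68, class-D:505 → nearest is class-C
(-7, 0) — d² to each: class-A:490, class-B:409, class-C:10, class-D:281 → nearest is class-C
(-9, -2) — d² to each: class-A:554, class-B:509, class-C:26, class-D:373 → nearest is class-C
(8, 13) — d² to each: class-A:436, class-B:125, class-C:340, class-D:65 → nearest is class-D
Tally — class-C:5, class-D:1. class-C captures the most (5).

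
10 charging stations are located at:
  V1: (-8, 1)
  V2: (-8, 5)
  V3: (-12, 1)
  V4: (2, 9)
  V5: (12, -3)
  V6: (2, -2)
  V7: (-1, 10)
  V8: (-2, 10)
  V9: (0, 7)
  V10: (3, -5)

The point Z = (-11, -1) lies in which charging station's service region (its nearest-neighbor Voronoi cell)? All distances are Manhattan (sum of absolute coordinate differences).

d(Z,V1) = 3 + 2 = 5
d(Z,V2) = 3 + 6 = 9
d(Z,V3) = 1 + 2 = 3
d(Z,V4) = 13 + 10 = 23
d(Z,V5) = 23 + 2 = 25
d(Z,V6) = 13 + 1 = 14
d(Z,V7) = 10 + 11 = 21
d(Z,V8) = 9 + 11 = 20
d(Z,V9) = 11 + 8 = 19
d(Z, V10) = 14 + 4 = 18
Minimum is at V3.

V3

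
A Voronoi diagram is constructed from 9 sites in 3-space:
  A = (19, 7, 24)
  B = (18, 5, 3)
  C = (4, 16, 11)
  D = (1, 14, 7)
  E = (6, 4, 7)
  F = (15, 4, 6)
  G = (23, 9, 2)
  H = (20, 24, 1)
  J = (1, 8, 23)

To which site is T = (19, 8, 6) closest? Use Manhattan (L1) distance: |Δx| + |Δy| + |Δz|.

B

d(T,A) = |19−19| + |8−7| + |6−24| = 0 + 1 + 18 = 19
d(T,B) = |19−18| + |8−5| + |6−3| = 1 + 3 + 3 = 7
d(T,C) = |19−4| + |8−16| + |6−11| = 15 + 8 + 5 = 28
d(T,D) = |19−1| + |8−14| + |6−7| = 18 + 6 + 1 = 25
d(T,E) = |19−6| + |8−4| + |6−7| = 13 + 4 + 1 = 18
d(T,F) = |19−15| + |8−4| + |6−6| = 4 + 4 + 0 = 8
d(T,G) = |19−23| + |8−9| + |6−2| = 4 + 1 + 4 = 9
d(T,H) = |19−20| + |8−24| + |6−1| = 1 + 16 + 5 = 22
d(T,J) = |19−1| + |8−8| + |6−23| = 18 + 0 + 17 = 35
The smallest is to B, so T lies in the Voronoi region of B.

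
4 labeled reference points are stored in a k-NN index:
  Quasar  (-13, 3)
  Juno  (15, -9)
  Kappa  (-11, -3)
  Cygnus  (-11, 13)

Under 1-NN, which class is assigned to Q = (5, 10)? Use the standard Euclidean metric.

Since √ is increasing, it suffices to compare squared distances:
d²(Q, Quasar) = (5−(-13))² + (10−3)² = 324 + 49 = 373
d²(Q, Juno) = (5−15)² + (10−(-9))² = 100 + 361 = 461
d²(Q, Kappa) = (5−(-11))² + (10−(-3))² = 256 + 169 = 425
d²(Q, Cygnus) = (5−(-11))² + (10−13)² = 256 + 9 = 265
The smallest is to Cygnus, so Q lies in the Voronoi region of Cygnus.

Cygnus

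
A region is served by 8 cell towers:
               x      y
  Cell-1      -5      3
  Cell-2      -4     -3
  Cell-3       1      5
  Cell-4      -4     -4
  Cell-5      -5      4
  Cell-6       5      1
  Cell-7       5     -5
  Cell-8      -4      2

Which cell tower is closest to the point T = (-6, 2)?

Compare squared distances (the ordering matches that of the actual distances):
d²(T, Cell-1) = (-6−(-5))² + (2−3)² = 1 + 1 = 2
d²(T, Cell-2) = (-6−(-4))² + (2−(-3))² = 4 + 25 = 29
d²(T, Cell-3) = (-6−1)² + (2−5)² = 49 + 9 = 58
d²(T, Cell-4) = (-6−(-4))² + (2−(-4))² = 4 + 36 = 40
d²(T, Cell-5) = (-6−(-5))² + (2−4)² = 1 + 4 = 5
d²(T, Cell-6) = (-6−5)² + (2−1)² = 121 + 1 = 122
d²(T, Cell-7) = (-6−5)² + (2−(-5))² = 121 + 49 = 170
d²(T, Cell-8) = (-6−(-4))² + (2−2)² = 4 + 0 = 4
Minimum is at Cell-1.

Cell-1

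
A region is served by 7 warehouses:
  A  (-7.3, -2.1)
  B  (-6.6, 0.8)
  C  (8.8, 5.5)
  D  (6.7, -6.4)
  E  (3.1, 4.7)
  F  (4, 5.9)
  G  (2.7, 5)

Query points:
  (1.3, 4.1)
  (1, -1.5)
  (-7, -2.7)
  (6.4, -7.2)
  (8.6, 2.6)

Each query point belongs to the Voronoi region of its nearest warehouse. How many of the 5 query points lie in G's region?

1

(1.3, 4.1) — d² to each: A:112.4, B:73.3, C:58.21, D:139.41, E:3.6, F:10.53, G:2.77 → nearest is G
(1, -1.5) — d² to each: A:69.25, B:63.05, C:109.84, D:56.5, E:42.85, F:63.76, G:45.14 → nearest is E
(-7, -2.7) — d² to each: A:0.45, B:12.41, C:316.88, D:201.38, E:156.77, F:194.96, G:153.38 → nearest is A
(6.4, -7.2) — d² to each: A:213.7, B:233, C:167.05, D:0.73, E:152.5, F:177.37, G:162.53 → nearest is D
(8.6, 2.6) — d² to each: A:274.9, B:234.28, C:8.45, D:84.61, E:34.66, F:32.05, G:40.57 → nearest is C
1 of the 5 points has G as nearest.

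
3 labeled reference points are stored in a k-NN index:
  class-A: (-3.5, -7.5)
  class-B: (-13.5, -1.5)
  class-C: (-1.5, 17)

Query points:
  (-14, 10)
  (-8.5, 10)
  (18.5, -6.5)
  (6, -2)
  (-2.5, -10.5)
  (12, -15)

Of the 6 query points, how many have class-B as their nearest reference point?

(-14, 10) — d² to each: class-A:416.5, class-B:132.5, class-C:205.25 → nearest is class-B
(-8.5, 10) — d² to each: class-A:331.25, class-B:157.25, class-C:98 → nearest is class-C
(18.5, -6.5) — d² to each: class-A:485, class-B:1049, class-C:952.25 → nearest is class-A
(6, -2) — d² to each: class-A:120.5, class-B:380.5, class-C:417.25 → nearest is class-A
(-2.5, -10.5) — d² to each: class-A:10, class-B:202, class-C:757.25 → nearest is class-A
(12, -15) — d² to each: class-A:296.5, class-B:832.5, class-C:1206.25 → nearest is class-A
1 of the 6 points has class-B as nearest.

1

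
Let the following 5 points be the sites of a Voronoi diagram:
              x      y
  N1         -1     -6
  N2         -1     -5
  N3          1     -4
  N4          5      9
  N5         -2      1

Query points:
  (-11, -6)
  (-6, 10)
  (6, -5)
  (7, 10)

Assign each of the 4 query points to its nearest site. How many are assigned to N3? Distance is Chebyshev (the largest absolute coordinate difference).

(-11, -6) — d to each: N1:10, N2:10, N3:12, N4:16, N5:9 → nearest is N5
(-6, 10) — d to each: N1:16, N2:15, N3:14, N4:11, N5:9 → nearest is N5
(6, -5) — d to each: N1:7, N2:7, N3:5, N4:14, N5:8 → nearest is N3
(7, 10) — d to each: N1:16, N2:15, N3:14, N4:2, N5:9 → nearest is N4
1 of the 4 points has N3 as nearest.

1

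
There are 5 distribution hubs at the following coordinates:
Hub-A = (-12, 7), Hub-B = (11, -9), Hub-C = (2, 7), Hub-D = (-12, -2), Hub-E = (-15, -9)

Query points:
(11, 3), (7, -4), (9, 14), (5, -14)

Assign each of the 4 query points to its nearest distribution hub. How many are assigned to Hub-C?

(11, 3) — d² to each: Hub-A:545, Hub-B:144, Hub-C:97, Hub-D:554, Hub-E:820 → nearest is Hub-C
(7, -4) — d² to each: Hub-A:482, Hub-B:41, Hub-C:146, Hub-D:365, Hub-E:509 → nearest is Hub-B
(9, 14) — d² to each: Hub-A:490, Hub-B:533, Hub-C:98, Hub-D:697, Hub-E:1105 → nearest is Hub-C
(5, -14) — d² to each: Hub-A:730, Hub-B:61, Hub-C:450, Hub-D:433, Hub-E:425 → nearest is Hub-B
2 of the 4 points have Hub-C as nearest.

2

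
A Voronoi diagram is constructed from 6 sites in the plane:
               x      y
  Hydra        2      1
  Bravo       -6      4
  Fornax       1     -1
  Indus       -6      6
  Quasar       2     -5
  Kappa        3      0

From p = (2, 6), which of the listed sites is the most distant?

Quasar

Squared Euclidean distances:
d²(p, Hydra) = 0 + 25 = 25
d²(p, Bravo) = 64 + 4 = 68
d²(p, Fornax) = 1 + 49 = 50
d²(p, Indus) = 64 + 0 = 64
d²(p, Quasar) = 0 + 121 = 121
d²(p, Kappa) = 1 + 36 = 37
The largest is to Quasar.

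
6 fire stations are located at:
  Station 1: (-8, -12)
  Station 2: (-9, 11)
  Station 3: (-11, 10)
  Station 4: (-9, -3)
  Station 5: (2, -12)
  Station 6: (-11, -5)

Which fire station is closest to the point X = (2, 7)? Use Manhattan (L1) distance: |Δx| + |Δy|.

d(X, Station 1) = |2−(-8)| + |7−(-12)| = 10 + 19 = 29
d(X, Station 2) = |2−(-9)| + |7−11| = 11 + 4 = 15
d(X, Station 3) = |2−(-11)| + |7−10| = 13 + 3 = 16
d(X, Station 4) = |2−(-9)| + |7−(-3)| = 11 + 10 = 21
d(X, Station 5) = |2−2| + |7−(-12)| = 0 + 19 = 19
d(X, Station 6) = |2−(-11)| + |7−(-5)| = 13 + 12 = 25
Station 2 is nearest.

Station 2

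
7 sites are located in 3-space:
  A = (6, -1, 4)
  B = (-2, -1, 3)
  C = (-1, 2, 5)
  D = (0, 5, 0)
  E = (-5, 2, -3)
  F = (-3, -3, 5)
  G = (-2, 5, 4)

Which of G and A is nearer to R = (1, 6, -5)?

G

Compare squared distances:
|RG|² = (1−(-2))² + (6−5)² + (-5−4)² = 9 + 1 + 81 = 91
|RA|² = (1−6)² + (6−(-1))² + (-5−4)² = 25 + 49 + 81 = 155
91 < 155, so G is closer.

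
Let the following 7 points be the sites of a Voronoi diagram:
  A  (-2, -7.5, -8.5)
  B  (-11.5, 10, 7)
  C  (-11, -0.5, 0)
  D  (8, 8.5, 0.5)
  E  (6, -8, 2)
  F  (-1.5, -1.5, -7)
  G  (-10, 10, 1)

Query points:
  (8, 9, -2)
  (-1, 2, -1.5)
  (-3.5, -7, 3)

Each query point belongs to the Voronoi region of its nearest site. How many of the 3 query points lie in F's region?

(8, 9, -2) — d² to each: A:414.5, B:462.25, C:455.25, D:6.5, E:309, F:225.5, G:334 → nearest is D
(-1, 2, -1.5) — d² to each: A:140.25, B:246.5, C:108.5, D:127.25, E:161.25, F:42.75, G:151.25 → nearest is F
(-3.5, -7, 3) — d² to each: A:134.75, B:369, C:107.5, D:378.75, E:92.25, F:134.25, G:335.25 → nearest is E
1 of the 3 points has F as nearest.

1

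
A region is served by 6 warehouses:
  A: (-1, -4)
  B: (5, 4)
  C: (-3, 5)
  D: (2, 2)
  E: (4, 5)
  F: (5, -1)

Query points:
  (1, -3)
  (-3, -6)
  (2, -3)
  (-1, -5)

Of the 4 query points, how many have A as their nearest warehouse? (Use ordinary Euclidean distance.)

(1, -3) — d² to each: A:5, B:65, C:80, D:26, E:73, F:20 → nearest is A
(-3, -6) — d² to each: A:8, B:164, C:121, D:89, E:170, F:89 → nearest is A
(2, -3) — d² to each: A:10, B:58, C:89, D:25, E:68, F:13 → nearest is A
(-1, -5) — d² to each: A:1, B:117, C:104, D:58, E:125, F:52 → nearest is A
4 of the 4 points have A as nearest.

4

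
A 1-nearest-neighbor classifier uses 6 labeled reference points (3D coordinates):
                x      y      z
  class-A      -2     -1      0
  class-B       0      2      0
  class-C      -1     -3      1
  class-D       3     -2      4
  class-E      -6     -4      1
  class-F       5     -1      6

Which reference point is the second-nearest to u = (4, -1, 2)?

Squared Euclidean distances:
d²(u, class-A) = 36 + 0 + 4 = 40
d²(u, class-B) = 16 + 9 + 4 = 29
d²(u, class-C) = 25 + 4 + 1 = 30
d²(u, class-D) = 1 + 1 + 4 = 6
d²(u, class-E) = 100 + 9 + 1 = 110
d²(u, class-F) = 1 + 0 + 16 = 17
Sorted ascending: class-D, class-F, class-B, … — the second-nearest is class-F.

class-F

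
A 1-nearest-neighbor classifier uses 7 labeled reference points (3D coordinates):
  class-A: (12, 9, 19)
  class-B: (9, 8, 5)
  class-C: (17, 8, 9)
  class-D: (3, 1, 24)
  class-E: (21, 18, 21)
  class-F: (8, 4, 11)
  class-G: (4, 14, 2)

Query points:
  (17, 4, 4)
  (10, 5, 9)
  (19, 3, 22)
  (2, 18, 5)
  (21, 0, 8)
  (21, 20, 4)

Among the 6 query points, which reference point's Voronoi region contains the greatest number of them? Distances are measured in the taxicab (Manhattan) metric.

class-C

(17, 4, 4) — d to each: class-A:25, class-B:13, class-C:9, class-D:37, class-E:35, class-F:16, class-G:25 → nearest is class-C
(10, 5, 9) — d to each: class-A:16, class-B:8, class-C:10, class-D:26, class-E:36, class-F:5, class-G:22 → nearest is class-F
(19, 3, 22) — d to each: class-A:16, class-B:32, class-C:20, class-D:20, class-E:18, class-F:23, class-G:46 → nearest is class-A
(2, 18, 5) — d to each: class-A:33, class-B:17, class-C:29, class-D:37, class-E:35, class-F:26, class-G:9 → nearest is class-G
(21, 0, 8) — d to each: class-A:29, class-B:23, class-C:13, class-D:35, class-E:31, class-F:20, class-G:37 → nearest is class-C
(21, 20, 4) — d to each: class-A:35, class-B:25, class-C:21, class-D:57, class-E:19, class-F:36, class-G:25 → nearest is class-E
Tally — class-A:1, class-C:2, class-E:1, class-F:1, class-G:1. class-C captures the most (2).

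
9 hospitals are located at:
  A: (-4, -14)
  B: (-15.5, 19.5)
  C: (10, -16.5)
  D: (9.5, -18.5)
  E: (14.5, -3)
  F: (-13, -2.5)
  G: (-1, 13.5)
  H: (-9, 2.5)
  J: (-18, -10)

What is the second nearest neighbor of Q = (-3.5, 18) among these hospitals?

B

Compare squared distances (the ordering matches that of the actual distances):
|QA|² = 0.25 + 1024 = 1024.25
|QB|² = 144 + 2.25 = 146.25
|QC|² = 182.25 + 1190.25 = 1372.5
|QD|² = 169 + 1332.25 = 1501.25
|QE|² = 324 + 441 = 765
|QF|² = 90.25 + 420.25 = 510.5
|QG|² = 6.25 + 20.25 = 26.5
|QH|² = 30.25 + 240.25 = 270.5
|QJ|² = 210.25 + 784 = 994.25
Sorted ascending: G, B, H, … — the second-nearest is B.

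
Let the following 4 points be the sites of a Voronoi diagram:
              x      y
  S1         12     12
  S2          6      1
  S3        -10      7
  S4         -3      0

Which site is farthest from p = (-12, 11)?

Squared Euclidean distances:
|pS1|² = (-12−12)² + (11−12)² = 576 + 1 = 577
|pS2|² = (-12−6)² + (11−1)² = 324 + 100 = 424
|pS3|² = (-12−(-10))² + (11−7)² = 4 + 16 = 20
|pS4|² = (-12−(-3))² + (11−0)² = 81 + 121 = 202
The largest is to S1.

S1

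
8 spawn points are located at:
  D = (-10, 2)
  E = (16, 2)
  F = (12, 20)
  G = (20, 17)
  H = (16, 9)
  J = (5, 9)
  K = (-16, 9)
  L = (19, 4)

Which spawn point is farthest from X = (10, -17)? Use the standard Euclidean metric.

F

Since √ is increasing, it suffices to compare squared distances:
|XD|² = 400 + 361 = 761
|XE|² = 36 + 361 = 397
|XF|² = 4 + 1369 = 1373
|XG|² = 100 + 1156 = 1256
|XH|² = 36 + 676 = 712
|XJ|² = 25 + 676 = 701
|XK|² = 676 + 676 = 1352
|XL|² = 81 + 441 = 522
The largest is to F.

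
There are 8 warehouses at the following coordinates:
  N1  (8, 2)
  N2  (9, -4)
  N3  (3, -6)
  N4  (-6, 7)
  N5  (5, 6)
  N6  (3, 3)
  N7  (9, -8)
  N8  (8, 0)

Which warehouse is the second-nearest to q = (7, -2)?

Compare squared distances (the ordering matches that of the actual distances):
|qN1|² = (7−8)² + (-2−2)² = 1 + 16 = 17
|qN2|² = (7−9)² + (-2−(-4))² = 4 + 4 = 8
|qN3|² = (7−3)² + (-2−(-6))² = 16 + 16 = 32
|qN4|² = (7−(-6))² + (-2−7)² = 169 + 81 = 250
|qN5|² = (7−5)² + (-2−6)² = 4 + 64 = 68
|qN6|² = (7−3)² + (-2−3)² = 16 + 25 = 41
|qN7|² = (7−9)² + (-2−(-8))² = 4 + 36 = 40
|qN8|² = (7−8)² + (-2−0)² = 1 + 4 = 5
Sorted ascending: N8, N2, N1, … — the second-nearest is N2.

N2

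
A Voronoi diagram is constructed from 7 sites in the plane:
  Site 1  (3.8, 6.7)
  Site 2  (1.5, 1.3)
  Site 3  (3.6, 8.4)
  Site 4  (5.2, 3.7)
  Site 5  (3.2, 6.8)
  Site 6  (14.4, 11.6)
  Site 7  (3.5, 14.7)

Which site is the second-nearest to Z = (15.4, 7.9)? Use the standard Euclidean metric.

Site 4

Since √ is increasing, it suffices to compare squared distances:
d²(Z, Site 1) = (15.4−3.8)² + (7.9−6.7)² = 134.56 + 1.44 = 136
d²(Z, Site 2) = (15.4−1.5)² + (7.9−1.3)² = 193.21 + 43.56 = 236.77
d²(Z, Site 3) = (15.4−3.6)² + (7.9−8.4)² = 139.24 + 0.25 = 139.49
d²(Z, Site 4) = (15.4−5.2)² + (7.9−3.7)² = 104.04 + 17.64 = 121.68
d²(Z, Site 5) = (15.4−3.2)² + (7.9−6.8)² = 148.84 + 1.21 = 150.05
d²(Z, Site 6) = (15.4−14.4)² + (7.9−11.6)² = 1 + 13.69 = 14.69
d²(Z, Site 7) = (15.4−3.5)² + (7.9−14.7)² = 141.61 + 46.24 = 187.85
Sorted ascending: Site 6, Site 4, Site 1, … — the second-nearest is Site 4.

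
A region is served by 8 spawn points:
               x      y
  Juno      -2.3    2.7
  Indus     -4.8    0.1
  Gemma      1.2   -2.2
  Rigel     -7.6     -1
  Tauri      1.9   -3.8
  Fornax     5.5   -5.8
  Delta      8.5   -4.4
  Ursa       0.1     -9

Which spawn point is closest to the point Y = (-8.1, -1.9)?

Since √ is increasing, it suffices to compare squared distances:
d²(Y, Juno) = (-8.1−(-2.3))² + (-1.9−2.7)² = 33.64 + 21.16 = 54.8
d²(Y, Indus) = (-8.1−(-4.8))² + (-1.9−0.1)² = 10.89 + 4 = 14.89
d²(Y, Gemma) = (-8.1−1.2)² + (-1.9−(-2.2))² = 86.49 + 0.09 = 86.58
d²(Y, Rigel) = (-8.1−(-7.6))² + (-1.9−(-1))² = 0.25 + 0.81 = 1.06
d²(Y, Tauri) = (-8.1−1.9)² + (-1.9−(-3.8))² = 100 + 3.61 = 103.61
d²(Y, Fornax) = (-8.1−5.5)² + (-1.9−(-5.8))² = 184.96 + 15.21 = 200.17
d²(Y, Delta) = (-8.1−8.5)² + (-1.9−(-4.4))² = 275.56 + 6.25 = 281.81
d²(Y, Ursa) = (-8.1−0.1)² + (-1.9−(-9))² = 67.24 + 50.41 = 117.65
The smallest is to Rigel, so Y lies in the Voronoi region of Rigel.

Rigel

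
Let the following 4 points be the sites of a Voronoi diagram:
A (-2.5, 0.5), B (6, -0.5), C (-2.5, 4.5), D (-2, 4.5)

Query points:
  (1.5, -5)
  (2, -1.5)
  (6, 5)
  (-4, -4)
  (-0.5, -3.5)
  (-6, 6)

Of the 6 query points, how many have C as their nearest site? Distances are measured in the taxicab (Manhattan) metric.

1

(1.5, -5) — d to each: A:9.5, B:9, C:13.5, D:13 → nearest is B
(2, -1.5) — d to each: A:6.5, B:5, C:10.5, D:10 → nearest is B
(6, 5) — d to each: A:13, B:5.5, C:9, D:8.5 → nearest is B
(-4, -4) — d to each: A:6, B:13.5, C:10, D:10.5 → nearest is A
(-0.5, -3.5) — d to each: A:6, B:9.5, C:10, D:9.5 → nearest is A
(-6, 6) — d to each: A:9, B:18.5, C:5, D:5.5 → nearest is C
1 of the 6 points has C as nearest.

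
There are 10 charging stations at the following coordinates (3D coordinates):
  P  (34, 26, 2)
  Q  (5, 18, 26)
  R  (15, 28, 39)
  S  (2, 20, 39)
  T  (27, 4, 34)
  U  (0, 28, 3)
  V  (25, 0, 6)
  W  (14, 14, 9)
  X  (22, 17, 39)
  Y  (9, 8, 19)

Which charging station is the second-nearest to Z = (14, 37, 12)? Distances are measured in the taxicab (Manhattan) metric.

d(Z,P) = 20 + 11 + 10 = 41
d(Z,Q) = 9 + 19 + 14 = 42
d(Z,R) = 1 + 9 + 27 = 37
d(Z,S) = 12 + 17 + 27 = 56
d(Z,T) = 13 + 33 + 22 = 68
d(Z,U) = 14 + 9 + 9 = 32
d(Z,V) = 11 + 37 + 6 = 54
d(Z,W) = 0 + 23 + 3 = 26
d(Z,X) = 8 + 20 + 27 = 55
d(Z,Y) = 5 + 29 + 7 = 41
Sorted ascending: W, U, R, … — the second-nearest is U.

U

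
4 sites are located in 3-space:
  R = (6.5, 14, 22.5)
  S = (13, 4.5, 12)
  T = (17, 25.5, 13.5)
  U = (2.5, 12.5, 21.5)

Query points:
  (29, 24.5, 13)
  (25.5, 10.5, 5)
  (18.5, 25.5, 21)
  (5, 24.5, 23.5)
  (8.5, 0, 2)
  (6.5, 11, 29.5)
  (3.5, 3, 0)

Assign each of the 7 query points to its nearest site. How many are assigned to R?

(29, 24.5, 13) — d² to each: R:706.75, S:657, T:145.25, U:918.5 → nearest is T
(25.5, 10.5, 5) — d² to each: R:679.5, S:241.25, T:369.5, U:805.25 → nearest is S
(18.5, 25.5, 21) — d² to each: R:278.5, S:552.25, T:58.5, U:425.25 → nearest is T
(5, 24.5, 23.5) — d² to each: R:113.5, S:596.25, T:245, U:154.25 → nearest is R
(8.5, 0, 2) — d² to each: R:620.25, S:140.5, T:854.75, U:572.5 → nearest is S
(6.5, 11, 29.5) — d² to each: R:58, S:390.75, T:576.5, U:82.25 → nearest is R
(3.5, 3, 0) — d² to each: R:636.25, S:236.5, T:870.75, U:553.5 → nearest is S
2 of the 7 points have R as nearest.

2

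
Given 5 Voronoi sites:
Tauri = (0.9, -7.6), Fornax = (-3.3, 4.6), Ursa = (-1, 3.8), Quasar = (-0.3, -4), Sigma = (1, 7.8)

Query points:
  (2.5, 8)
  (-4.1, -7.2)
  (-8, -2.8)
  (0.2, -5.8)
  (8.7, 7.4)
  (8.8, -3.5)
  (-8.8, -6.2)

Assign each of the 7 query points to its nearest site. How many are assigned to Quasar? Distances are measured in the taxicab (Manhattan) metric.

4

(2.5, 8) — d to each: Tauri:17.2, Fornax:9.2, Ursa:7.7, Quasar:14.8, Sigma:1.7 → nearest is Sigma
(-4.1, -7.2) — d to each: Tauri:5.4, Fornax:12.6, Ursa:14.1, Quasar:7, Sigma:20.1 → nearest is Tauri
(-8, -2.8) — d to each: Tauri:13.7, Fornax:12.1, Ursa:13.6, Quasar:8.9, Sigma:19.6 → nearest is Quasar
(0.2, -5.8) — d to each: Tauri:2.5, Fornax:13.9, Ursa:10.8, Quasar:2.3, Sigma:14.4 → nearest is Quasar
(8.7, 7.4) — d to each: Tauri:22.8, Fornax:14.8, Ursa:13.3, Quasar:20.4, Sigma:8.1 → nearest is Sigma
(8.8, -3.5) — d to each: Tauri:12, Fornax:20.2, Ursa:17.1, Quasar:9.6, Sigma:19.1 → nearest is Quasar
(-8.8, -6.2) — d to each: Tauri:11.1, Fornax:16.3, Ursa:17.8, Quasar:10.7, Sigma:23.8 → nearest is Quasar
4 of the 7 points have Quasar as nearest.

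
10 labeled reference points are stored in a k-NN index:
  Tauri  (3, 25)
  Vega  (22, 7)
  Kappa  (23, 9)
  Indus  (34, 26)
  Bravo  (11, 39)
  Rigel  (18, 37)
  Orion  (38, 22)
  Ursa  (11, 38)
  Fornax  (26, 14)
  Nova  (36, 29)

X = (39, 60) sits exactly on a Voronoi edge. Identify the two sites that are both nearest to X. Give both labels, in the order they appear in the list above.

Squared distances from X to each site:
d²(X, Tauri) = 1296 + 1225 = 2521
d²(X, Vega) = 289 + 2809 = 3098
d²(X, Kappa) = 256 + 2601 = 2857
d²(X, Indus) = 25 + 1156 = 1181
d²(X, Bravo) = 784 + 441 = 1225
d²(X, Rigel) = 441 + 529 = 970
d²(X, Orion) = 1 + 1444 = 1445
d²(X, Ursa) = 784 + 484 = 1268
d²(X, Fornax) = 169 + 2116 = 2285
d²(X, Nova) = 9 + 961 = 970
X is equidistant from Rigel and Nova (both at squared distance 970), and every other site is strictly farther — so X lies on the Rigel–Nova Voronoi edge.

Rigel and Nova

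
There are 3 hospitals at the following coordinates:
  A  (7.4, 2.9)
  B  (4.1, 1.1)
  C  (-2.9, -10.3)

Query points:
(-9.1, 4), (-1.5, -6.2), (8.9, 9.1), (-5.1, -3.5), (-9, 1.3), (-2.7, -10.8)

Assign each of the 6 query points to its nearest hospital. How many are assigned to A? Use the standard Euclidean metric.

(-9.1, 4) — d² to each: A:273.46, B:182.65, C:242.93 → nearest is B
(-1.5, -6.2) — d² to each: A:162.02, B:84.65, C:18.77 → nearest is C
(8.9, 9.1) — d² to each: A:40.69, B:87.04, C:515.6 → nearest is A
(-5.1, -3.5) — d² to each: A:197.21, B:105.8, C:51.08 → nearest is C
(-9, 1.3) — d² to each: A:271.52, B:171.65, C:171.77 → nearest is B
(-2.7, -10.8) — d² to each: A:289.7, B:187.85, C:0.29 → nearest is C
1 of the 6 points has A as nearest.

1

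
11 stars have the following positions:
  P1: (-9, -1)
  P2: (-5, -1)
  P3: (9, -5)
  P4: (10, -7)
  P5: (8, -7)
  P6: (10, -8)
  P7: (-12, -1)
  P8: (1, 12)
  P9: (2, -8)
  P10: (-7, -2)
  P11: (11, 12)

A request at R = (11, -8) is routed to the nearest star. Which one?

P6

Squared Euclidean distances:
|RP1|² = (11−(-9))² + (-8−(-1))² = 400 + 49 = 449
|RP2|² = (11−(-5))² + (-8−(-1))² = 256 + 49 = 305
|RP3|² = (11−9)² + (-8−(-5))² = 4 + 9 = 13
|RP4|² = (11−10)² + (-8−(-7))² = 1 + 1 = 2
|RP5|² = (11−8)² + (-8−(-7))² = 9 + 1 = 10
|RP6|² = (11−10)² + (-8−(-8))² = 1 + 0 = 1
|RP7|² = (11−(-12))² + (-8−(-1))² = 529 + 49 = 578
|RP8|² = (11−1)² + (-8−12)² = 100 + 400 = 500
|RP9|² = (11−2)² + (-8−(-8))² = 81 + 0 = 81
d²(R, P10) = (11−(-7))² + (-8−(-2))² = 324 + 36 = 360
d²(R, P11) = (11−11)² + (-8−12)² = 0 + 400 = 400
P6 is nearest.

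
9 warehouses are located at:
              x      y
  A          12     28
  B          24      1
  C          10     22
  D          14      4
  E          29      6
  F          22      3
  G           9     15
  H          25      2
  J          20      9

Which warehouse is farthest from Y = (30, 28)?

D

Since √ is increasing, it suffices to compare squared distances:
|YA|² = 324 + 0 = 324
|YB|² = 36 + 729 = 765
|YC|² = 400 + 36 = 436
|YD|² = 256 + 576 = 832
|YE|² = 1 + 484 = 485
|YF|² = 64 + 625 = 689
|YG|² = 441 + 169 = 610
|YH|² = 25 + 676 = 701
|YJ|² = 100 + 361 = 461
The largest is to D.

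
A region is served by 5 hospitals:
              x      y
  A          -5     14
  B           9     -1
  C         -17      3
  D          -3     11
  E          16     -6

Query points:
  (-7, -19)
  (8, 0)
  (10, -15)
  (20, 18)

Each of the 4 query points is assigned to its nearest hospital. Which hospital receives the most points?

(-7, -19) — d² to each: A:1093, B:580, C:584, D:916, E:698 → nearest is B
(8, 0) — d² to each: A:365, B:2, C:634, D:242, E:100 → nearest is B
(10, -15) — d² to each: A:1066, B:197, C:1053, D:845, E:117 → nearest is E
(20, 18) — d² to each: A:641, B:482, C:1594, D:578, E:592 → nearest is B
Tally — B:3, E:1. B captures the most (3).

B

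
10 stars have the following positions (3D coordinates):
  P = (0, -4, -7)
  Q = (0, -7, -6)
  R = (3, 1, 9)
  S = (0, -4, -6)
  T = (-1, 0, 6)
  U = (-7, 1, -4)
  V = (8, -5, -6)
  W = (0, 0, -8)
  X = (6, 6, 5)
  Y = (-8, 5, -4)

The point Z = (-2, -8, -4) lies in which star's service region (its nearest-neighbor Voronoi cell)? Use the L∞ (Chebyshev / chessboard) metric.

d(Z,P) = max(2, 4, 3) = 4
d(Z,Q) = max(2, 1, 2) = 2
d(Z,R) = max(5, 9, 13) = 13
d(Z,S) = max(2, 4, 2) = 4
d(Z,T) = max(1, 8, 10) = 10
d(Z,U) = max(5, 9, 0) = 9
d(Z,V) = max(10, 3, 2) = 10
d(Z,W) = max(2, 8, 4) = 8
d(Z,X) = max(8, 14, 9) = 14
d(Z,Y) = max(6, 13, 0) = 13
The smallest is to Q, so Z lies in the Voronoi region of Q.

Q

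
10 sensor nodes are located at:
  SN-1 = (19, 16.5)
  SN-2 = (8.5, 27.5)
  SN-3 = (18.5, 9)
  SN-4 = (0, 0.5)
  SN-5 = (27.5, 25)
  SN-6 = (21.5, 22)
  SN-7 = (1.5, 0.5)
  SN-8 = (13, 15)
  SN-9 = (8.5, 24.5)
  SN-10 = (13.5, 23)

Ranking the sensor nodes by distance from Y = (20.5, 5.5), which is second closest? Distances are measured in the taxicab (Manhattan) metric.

d(Y, SN-1) = |20.5−19| + |5.5−16.5| = 1.5 + 11 = 12.5
d(Y, SN-2) = |20.5−8.5| + |5.5−27.5| = 12 + 22 = 34
d(Y, SN-3) = |20.5−18.5| + |5.5−9| = 2 + 3.5 = 5.5
d(Y, SN-4) = |20.5−0| + |5.5−0.5| = 20.5 + 5 = 25.5
d(Y, SN-5) = |20.5−27.5| + |5.5−25| = 7 + 19.5 = 26.5
d(Y, SN-6) = |20.5−21.5| + |5.5−22| = 1 + 16.5 = 17.5
d(Y, SN-7) = |20.5−1.5| + |5.5−0.5| = 19 + 5 = 24
d(Y, SN-8) = |20.5−13| + |5.5−15| = 7.5 + 9.5 = 17
d(Y, SN-9) = |20.5−8.5| + |5.5−24.5| = 12 + 19 = 31
d(Y, SN-10) = |20.5−13.5| + |5.5−23| = 7 + 17.5 = 24.5
Sorted ascending: SN-3, SN-1, SN-8, … — the second-nearest is SN-1.

SN-1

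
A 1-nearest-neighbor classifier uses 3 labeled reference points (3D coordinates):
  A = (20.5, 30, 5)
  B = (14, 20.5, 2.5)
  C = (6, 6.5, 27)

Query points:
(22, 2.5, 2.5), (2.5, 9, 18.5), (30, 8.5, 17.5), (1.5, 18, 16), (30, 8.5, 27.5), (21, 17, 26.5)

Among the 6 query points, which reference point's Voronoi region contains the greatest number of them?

C

(22, 2.5, 2.5) — d² to each: A:764.75, B:388, C:872.25 → nearest is B
(2.5, 9, 18.5) — d² to each: A:947.25, B:520.5, C:90.75 → nearest is C
(30, 8.5, 17.5) — d² to each: A:708.75, B:625, C:670.25 → nearest is B
(1.5, 18, 16) — d² to each: A:626, B:344.75, C:273.5 → nearest is C
(30, 8.5, 27.5) — d² to each: A:1058.75, B:1025, C:580.25 → nearest is C
(21, 17, 26.5) — d² to each: A:631.5, B:637.25, C:335.5 → nearest is C
Tally — B:2, C:4. C captures the most (4).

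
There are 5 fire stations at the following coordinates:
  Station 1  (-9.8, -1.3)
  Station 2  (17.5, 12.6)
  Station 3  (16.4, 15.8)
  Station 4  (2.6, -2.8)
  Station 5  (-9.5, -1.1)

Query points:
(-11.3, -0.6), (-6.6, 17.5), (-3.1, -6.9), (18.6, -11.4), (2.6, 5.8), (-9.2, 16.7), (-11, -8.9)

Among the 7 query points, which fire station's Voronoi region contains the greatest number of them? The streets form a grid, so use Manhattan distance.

Station 4

(-11.3, -0.6) — d to each: Station 1:2.2, Station 2:42, Station 3:44.1, Station 4:16.1, Station 5:2.3 → nearest is Station 1
(-6.6, 17.5) — d to each: Station 1:22, Station 2:29, Station 3:24.7, Station 4:29.5, Station 5:21.5 → nearest is Station 5
(-3.1, -6.9) — d to each: Station 1:12.3, Station 2:40.1, Station 3:42.2, Station 4:9.8, Station 5:12.2 → nearest is Station 4
(18.6, -11.4) — d to each: Station 1:38.5, Station 2:25.1, Station 3:29.4, Station 4:24.6, Station 5:38.4 → nearest is Station 4
(2.6, 5.8) — d to each: Station 1:19.5, Station 2:21.7, Station 3:23.8, Station 4:8.6, Station 5:19 → nearest is Station 4
(-9.2, 16.7) — d to each: Station 1:18.6, Station 2:30.8, Station 3:26.5, Station 4:31.3, Station 5:18.1 → nearest is Station 5
(-11, -8.9) — d to each: Station 1:8.8, Station 2:50, Station 3:52.1, Station 4:19.7, Station 5:9.3 → nearest is Station 1
Tally — Station 1:2, Station 4:3, Station 5:2. Station 4 captures the most (3).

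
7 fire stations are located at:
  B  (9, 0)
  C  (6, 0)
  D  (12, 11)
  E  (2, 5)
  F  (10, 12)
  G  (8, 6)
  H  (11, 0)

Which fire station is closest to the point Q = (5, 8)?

G

Squared Euclidean distances:
|QB|² = (5−9)² + (8−0)² = 16 + 64 = 80
|QC|² = (5−6)² + (8−0)² = 1 + 64 = 65
|QD|² = (5−12)² + (8−11)² = 49 + 9 = 58
|QE|² = (5−2)² + (8−5)² = 9 + 9 = 18
|QF|² = (5−10)² + (8−12)² = 25 + 16 = 41
|QG|² = (5−8)² + (8−6)² = 9 + 4 = 13
|QH|² = (5−11)² + (8−0)² = 36 + 64 = 100
Minimum is at G.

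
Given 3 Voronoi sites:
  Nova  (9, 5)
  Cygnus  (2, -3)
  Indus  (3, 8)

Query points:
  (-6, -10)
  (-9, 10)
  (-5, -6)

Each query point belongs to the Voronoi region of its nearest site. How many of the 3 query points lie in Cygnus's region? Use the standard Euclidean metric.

2

(-6, -10) — d² to each: Nova:450, Cygnus:113, Indus:405 → nearest is Cygnus
(-9, 10) — d² to each: Nova:349, Cygnus:290, Indus:148 → nearest is Indus
(-5, -6) — d² to each: Nova:317, Cygnus:58, Indus:260 → nearest is Cygnus
2 of the 3 points have Cygnus as nearest.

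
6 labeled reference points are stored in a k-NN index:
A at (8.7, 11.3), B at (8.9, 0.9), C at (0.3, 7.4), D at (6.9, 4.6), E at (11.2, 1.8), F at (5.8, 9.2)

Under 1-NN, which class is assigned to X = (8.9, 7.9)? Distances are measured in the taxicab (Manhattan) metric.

d(X,A) = |8.9−8.7| + |7.9−11.3| = 0.2 + 3.4 = 3.6
d(X,B) = |8.9−8.9| + |7.9−0.9| = 0 + 7 = 7
d(X,C) = |8.9−0.3| + |7.9−7.4| = 8.6 + 0.5 = 9.1
d(X,D) = |8.9−6.9| + |7.9−4.6| = 2 + 3.3 = 5.3
d(X,E) = |8.9−11.2| + |7.9−1.8| = 2.3 + 6.1 = 8.4
d(X,F) = |8.9−5.8| + |7.9−9.2| = 3.1 + 1.3 = 4.4
Minimum is at A.

A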